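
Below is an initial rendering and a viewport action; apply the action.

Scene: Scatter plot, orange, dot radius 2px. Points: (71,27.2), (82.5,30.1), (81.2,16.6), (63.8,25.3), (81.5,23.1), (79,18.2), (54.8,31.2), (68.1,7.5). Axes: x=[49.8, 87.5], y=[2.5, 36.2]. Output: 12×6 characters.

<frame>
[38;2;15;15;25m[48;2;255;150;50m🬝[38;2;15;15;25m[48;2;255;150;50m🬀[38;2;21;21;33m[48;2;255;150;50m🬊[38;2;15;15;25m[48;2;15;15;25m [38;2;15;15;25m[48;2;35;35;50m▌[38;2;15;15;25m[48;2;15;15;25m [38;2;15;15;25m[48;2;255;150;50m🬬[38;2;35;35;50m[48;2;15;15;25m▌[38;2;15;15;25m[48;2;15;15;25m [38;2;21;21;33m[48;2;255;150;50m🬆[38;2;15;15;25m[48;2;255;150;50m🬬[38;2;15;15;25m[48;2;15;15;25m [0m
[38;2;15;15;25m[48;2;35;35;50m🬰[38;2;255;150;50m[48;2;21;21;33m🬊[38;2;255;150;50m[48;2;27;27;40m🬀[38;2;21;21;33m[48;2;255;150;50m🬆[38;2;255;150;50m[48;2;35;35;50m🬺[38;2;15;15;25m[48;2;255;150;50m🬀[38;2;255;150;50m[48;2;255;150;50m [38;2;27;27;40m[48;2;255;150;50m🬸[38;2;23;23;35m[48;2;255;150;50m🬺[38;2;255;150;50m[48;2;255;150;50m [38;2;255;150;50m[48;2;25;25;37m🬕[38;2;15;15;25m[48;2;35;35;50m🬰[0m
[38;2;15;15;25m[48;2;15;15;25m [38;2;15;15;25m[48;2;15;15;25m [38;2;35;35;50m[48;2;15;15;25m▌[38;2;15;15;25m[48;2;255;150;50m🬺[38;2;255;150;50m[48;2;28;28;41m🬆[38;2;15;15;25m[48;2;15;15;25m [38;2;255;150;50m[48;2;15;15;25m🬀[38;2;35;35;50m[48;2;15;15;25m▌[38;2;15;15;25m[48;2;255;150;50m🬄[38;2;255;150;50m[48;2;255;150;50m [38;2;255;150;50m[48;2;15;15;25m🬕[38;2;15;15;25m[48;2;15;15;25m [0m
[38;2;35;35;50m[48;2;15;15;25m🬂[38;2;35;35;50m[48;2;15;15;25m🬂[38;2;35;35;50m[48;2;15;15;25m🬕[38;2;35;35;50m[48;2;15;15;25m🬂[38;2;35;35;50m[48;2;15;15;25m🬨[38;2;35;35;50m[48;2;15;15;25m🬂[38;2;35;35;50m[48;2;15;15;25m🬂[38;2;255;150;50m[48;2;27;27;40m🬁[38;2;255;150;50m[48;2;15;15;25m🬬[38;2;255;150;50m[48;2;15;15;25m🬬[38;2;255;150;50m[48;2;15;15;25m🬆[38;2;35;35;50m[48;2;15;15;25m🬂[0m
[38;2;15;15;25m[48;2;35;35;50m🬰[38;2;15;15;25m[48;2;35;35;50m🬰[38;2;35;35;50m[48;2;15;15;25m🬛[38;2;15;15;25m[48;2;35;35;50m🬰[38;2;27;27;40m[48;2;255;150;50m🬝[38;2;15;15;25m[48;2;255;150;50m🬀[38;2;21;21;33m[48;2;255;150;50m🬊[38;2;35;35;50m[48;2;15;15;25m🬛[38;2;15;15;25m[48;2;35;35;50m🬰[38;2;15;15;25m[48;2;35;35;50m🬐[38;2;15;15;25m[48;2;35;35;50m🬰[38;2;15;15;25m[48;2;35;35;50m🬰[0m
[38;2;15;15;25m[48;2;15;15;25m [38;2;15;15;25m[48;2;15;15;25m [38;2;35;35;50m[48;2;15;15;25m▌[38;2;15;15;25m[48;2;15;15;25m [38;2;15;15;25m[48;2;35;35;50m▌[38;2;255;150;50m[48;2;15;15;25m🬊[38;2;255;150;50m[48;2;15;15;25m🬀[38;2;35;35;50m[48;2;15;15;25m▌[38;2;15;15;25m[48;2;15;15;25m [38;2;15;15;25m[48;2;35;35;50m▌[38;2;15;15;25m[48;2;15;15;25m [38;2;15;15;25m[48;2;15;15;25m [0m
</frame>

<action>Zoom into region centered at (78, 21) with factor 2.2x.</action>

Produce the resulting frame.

<frame>
[38;2;15;15;25m[48;2;255;150;50m🬐[38;2;255;150;50m[48;2;255;150;50m [38;2;23;23;35m[48;2;255;150;50m🬸[38;2;15;15;25m[48;2;15;15;25m [38;2;15;15;25m[48;2;35;35;50m▌[38;2;15;15;25m[48;2;15;15;25m [38;2;15;15;25m[48;2;15;15;25m [38;2;35;35;50m[48;2;15;15;25m▌[38;2;15;15;25m[48;2;15;15;25m [38;2;15;15;25m[48;2;35;35;50m▌[38;2;15;15;25m[48;2;15;15;25m [38;2;15;15;25m[48;2;15;15;25m [0m
[38;2;15;15;25m[48;2;35;35;50m🬰[38;2;255;150;50m[48;2;23;23;35m🬀[38;2;35;35;50m[48;2;15;15;25m🬛[38;2;15;15;25m[48;2;35;35;50m🬰[38;2;15;15;25m[48;2;35;35;50m🬐[38;2;15;15;25m[48;2;35;35;50m🬰[38;2;15;15;25m[48;2;35;35;50m🬰[38;2;31;31;45m[48;2;255;150;50m🬝[38;2;21;21;33m[48;2;255;150;50m🬊[38;2;15;15;25m[48;2;35;35;50m🬐[38;2;15;15;25m[48;2;35;35;50m🬰[38;2;15;15;25m[48;2;35;35;50m🬰[0m
[38;2;15;15;25m[48;2;15;15;25m [38;2;15;15;25m[48;2;15;15;25m [38;2;35;35;50m[48;2;15;15;25m▌[38;2;15;15;25m[48;2;15;15;25m [38;2;15;15;25m[48;2;35;35;50m▌[38;2;15;15;25m[48;2;15;15;25m [38;2;15;15;25m[48;2;15;15;25m [38;2;255;150;50m[48;2;28;28;41m🬊[38;2;255;150;50m[48;2;15;15;25m🬝[38;2;255;150;50m[48;2;27;27;40m🬀[38;2;15;15;25m[48;2;15;15;25m [38;2;15;15;25m[48;2;15;15;25m [0m
[38;2;35;35;50m[48;2;15;15;25m🬂[38;2;35;35;50m[48;2;15;15;25m🬂[38;2;35;35;50m[48;2;15;15;25m🬕[38;2;35;35;50m[48;2;15;15;25m🬂[38;2;35;35;50m[48;2;15;15;25m🬨[38;2;28;28;41m[48;2;255;150;50m🬆[38;2;255;150;50m[48;2;35;35;50m🬺[38;2;30;30;43m[48;2;255;150;50m🬎[38;2;35;35;50m[48;2;15;15;25m🬂[38;2;35;35;50m[48;2;15;15;25m🬨[38;2;35;35;50m[48;2;15;15;25m🬂[38;2;35;35;50m[48;2;15;15;25m🬂[0m
[38;2;15;15;25m[48;2;35;35;50m🬰[38;2;15;15;25m[48;2;35;35;50m🬰[38;2;35;35;50m[48;2;15;15;25m🬛[38;2;15;15;25m[48;2;35;35;50m🬰[38;2;15;15;25m[48;2;35;35;50m🬐[38;2;23;23;35m[48;2;255;150;50m🬺[38;2;255;150;50m[48;2;15;15;25m🬎[38;2;255;150;50m[48;2;255;150;50m [38;2;255;150;50m[48;2;15;15;25m🬛[38;2;15;15;25m[48;2;35;35;50m🬐[38;2;15;15;25m[48;2;35;35;50m🬰[38;2;15;15;25m[48;2;35;35;50m🬰[0m
[38;2;15;15;25m[48;2;15;15;25m [38;2;15;15;25m[48;2;15;15;25m [38;2;35;35;50m[48;2;15;15;25m▌[38;2;15;15;25m[48;2;15;15;25m [38;2;15;15;25m[48;2;35;35;50m▌[38;2;15;15;25m[48;2;15;15;25m [38;2;15;15;25m[48;2;15;15;25m [38;2;255;150;50m[48;2;27;27;40m🬁[38;2;15;15;25m[48;2;15;15;25m [38;2;15;15;25m[48;2;35;35;50m▌[38;2;15;15;25m[48;2;15;15;25m [38;2;15;15;25m[48;2;15;15;25m [0m
</frame>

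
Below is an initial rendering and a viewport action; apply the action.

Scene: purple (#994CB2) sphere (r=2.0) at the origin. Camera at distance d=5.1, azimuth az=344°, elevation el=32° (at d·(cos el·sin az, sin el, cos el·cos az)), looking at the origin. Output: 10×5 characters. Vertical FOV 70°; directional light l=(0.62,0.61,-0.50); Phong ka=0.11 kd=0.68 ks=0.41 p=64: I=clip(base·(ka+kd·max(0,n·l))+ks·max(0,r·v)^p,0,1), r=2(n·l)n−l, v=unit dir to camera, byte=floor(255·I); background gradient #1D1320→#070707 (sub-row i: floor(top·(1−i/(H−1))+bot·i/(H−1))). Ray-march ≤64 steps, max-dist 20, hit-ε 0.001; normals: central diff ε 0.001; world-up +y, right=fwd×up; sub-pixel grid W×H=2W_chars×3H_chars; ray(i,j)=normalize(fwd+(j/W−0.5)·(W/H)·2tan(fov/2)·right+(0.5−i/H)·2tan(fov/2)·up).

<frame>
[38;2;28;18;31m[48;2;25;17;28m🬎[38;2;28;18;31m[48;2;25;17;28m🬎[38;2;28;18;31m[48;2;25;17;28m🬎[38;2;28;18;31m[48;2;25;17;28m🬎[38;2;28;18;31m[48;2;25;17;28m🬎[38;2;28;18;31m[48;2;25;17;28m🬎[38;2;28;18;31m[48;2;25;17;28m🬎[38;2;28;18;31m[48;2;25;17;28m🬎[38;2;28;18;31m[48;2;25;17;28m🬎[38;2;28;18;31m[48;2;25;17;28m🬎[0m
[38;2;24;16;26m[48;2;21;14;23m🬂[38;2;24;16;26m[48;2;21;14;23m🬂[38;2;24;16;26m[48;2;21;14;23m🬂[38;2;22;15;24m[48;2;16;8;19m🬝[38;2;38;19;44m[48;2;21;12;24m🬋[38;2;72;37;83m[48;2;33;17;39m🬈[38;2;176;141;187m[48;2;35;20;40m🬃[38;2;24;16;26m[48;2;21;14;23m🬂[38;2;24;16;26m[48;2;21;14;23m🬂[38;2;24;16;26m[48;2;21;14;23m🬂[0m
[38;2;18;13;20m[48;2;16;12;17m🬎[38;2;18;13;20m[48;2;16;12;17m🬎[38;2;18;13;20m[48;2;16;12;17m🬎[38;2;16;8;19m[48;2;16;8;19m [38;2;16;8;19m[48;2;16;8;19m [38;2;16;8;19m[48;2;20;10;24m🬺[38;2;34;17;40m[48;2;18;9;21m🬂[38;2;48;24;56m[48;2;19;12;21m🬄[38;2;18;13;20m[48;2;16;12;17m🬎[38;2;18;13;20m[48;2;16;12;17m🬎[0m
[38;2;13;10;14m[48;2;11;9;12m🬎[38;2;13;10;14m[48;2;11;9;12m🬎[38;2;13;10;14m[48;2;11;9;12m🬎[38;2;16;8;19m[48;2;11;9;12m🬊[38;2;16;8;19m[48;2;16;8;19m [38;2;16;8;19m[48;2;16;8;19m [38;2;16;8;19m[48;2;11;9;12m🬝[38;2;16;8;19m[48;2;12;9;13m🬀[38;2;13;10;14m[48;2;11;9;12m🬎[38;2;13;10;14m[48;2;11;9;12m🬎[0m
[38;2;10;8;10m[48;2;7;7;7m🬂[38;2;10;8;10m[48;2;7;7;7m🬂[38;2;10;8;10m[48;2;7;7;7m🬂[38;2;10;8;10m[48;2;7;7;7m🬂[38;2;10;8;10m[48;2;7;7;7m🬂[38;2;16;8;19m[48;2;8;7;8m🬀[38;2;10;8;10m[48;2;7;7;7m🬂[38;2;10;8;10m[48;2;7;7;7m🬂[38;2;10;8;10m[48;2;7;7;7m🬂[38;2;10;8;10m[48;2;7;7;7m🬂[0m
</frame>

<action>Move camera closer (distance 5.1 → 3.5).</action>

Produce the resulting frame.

<frame>
[38;2;28;18;31m[48;2;25;17;28m🬎[38;2;28;18;31m[48;2;25;17;28m🬎[38;2;26;17;29m[48;2;28;17;32m🬚[38;2;40;20;47m[48;2;26;16;30m🬇[38;2;42;20;49m[48;2;29;16;33m🬋[38;2;32;18;37m[48;2;51;26;58m🬰[38;2;34;20;39m[48;2;92;62;101m🬒[38;2;28;18;31m[48;2;99;64;110m🬎[38;2;28;18;31m[48;2;25;17;28m🬎[38;2;28;18;31m[48;2;25;17;28m🬎[0m
[38;2;24;16;26m[48;2;21;14;23m🬂[38;2;22;15;24m[48;2;16;8;19m🬝[38;2;24;16;26m[48;2;16;8;19m🬀[38;2;16;8;19m[48;2;16;8;19m [38;2;21;10;25m[48;2;16;8;19m🬁[38;2;26;13;30m[48;2;17;8;20m🬂[38;2;33;16;38m[48;2;20;10;23m🬊[38;2;52;26;60m[48;2;33;16;38m🬂[38;2;27;16;30m[48;2;56;27;65m🬙[38;2;24;16;26m[48;2;21;14;23m🬂[0m
[38;2;18;13;20m[48;2;16;12;17m🬎[38;2;18;13;20m[48;2;16;9;18m🬄[38;2;16;8;19m[48;2;16;8;19m [38;2;16;8;19m[48;2;16;8;19m [38;2;16;8;19m[48;2;16;8;19m [38;2;16;8;19m[48;2;16;8;19m [38;2;16;8;19m[48;2;16;8;19m [38;2;24;12;28m[48;2;16;8;19m🬁[38;2;35;17;41m[48;2;21;10;25m🬊[38;2;18;13;20m[48;2;16;12;17m🬎[0m
[38;2;13;10;14m[48;2;11;9;12m🬎[38;2;16;8;19m[48;2;12;9;13m🬉[38;2;16;8;19m[48;2;16;8;19m [38;2;16;8;19m[48;2;16;8;19m [38;2;16;8;19m[48;2;16;8;19m [38;2;16;8;19m[48;2;16;8;19m [38;2;16;8;19m[48;2;16;8;19m [38;2;16;8;19m[48;2;16;8;19m [38;2;16;8;19m[48;2;11;9;12m🬝[38;2;13;10;14m[48;2;11;9;12m🬎[0m
[38;2;10;8;10m[48;2;7;7;7m🬂[38;2;10;8;10m[48;2;7;7;7m🬂[38;2;16;8;19m[48;2;8;7;8m🬉[38;2;16;8;19m[48;2;7;7;7m🬬[38;2;16;8;19m[48;2;16;8;19m [38;2;16;8;19m[48;2;16;8;19m [38;2;16;8;19m[48;2;16;8;19m [38;2;16;8;19m[48;2;7;7;7m🬎[38;2;10;8;10m[48;2;7;7;7m🬂[38;2;10;8;10m[48;2;7;7;7m🬂[0m
</frame>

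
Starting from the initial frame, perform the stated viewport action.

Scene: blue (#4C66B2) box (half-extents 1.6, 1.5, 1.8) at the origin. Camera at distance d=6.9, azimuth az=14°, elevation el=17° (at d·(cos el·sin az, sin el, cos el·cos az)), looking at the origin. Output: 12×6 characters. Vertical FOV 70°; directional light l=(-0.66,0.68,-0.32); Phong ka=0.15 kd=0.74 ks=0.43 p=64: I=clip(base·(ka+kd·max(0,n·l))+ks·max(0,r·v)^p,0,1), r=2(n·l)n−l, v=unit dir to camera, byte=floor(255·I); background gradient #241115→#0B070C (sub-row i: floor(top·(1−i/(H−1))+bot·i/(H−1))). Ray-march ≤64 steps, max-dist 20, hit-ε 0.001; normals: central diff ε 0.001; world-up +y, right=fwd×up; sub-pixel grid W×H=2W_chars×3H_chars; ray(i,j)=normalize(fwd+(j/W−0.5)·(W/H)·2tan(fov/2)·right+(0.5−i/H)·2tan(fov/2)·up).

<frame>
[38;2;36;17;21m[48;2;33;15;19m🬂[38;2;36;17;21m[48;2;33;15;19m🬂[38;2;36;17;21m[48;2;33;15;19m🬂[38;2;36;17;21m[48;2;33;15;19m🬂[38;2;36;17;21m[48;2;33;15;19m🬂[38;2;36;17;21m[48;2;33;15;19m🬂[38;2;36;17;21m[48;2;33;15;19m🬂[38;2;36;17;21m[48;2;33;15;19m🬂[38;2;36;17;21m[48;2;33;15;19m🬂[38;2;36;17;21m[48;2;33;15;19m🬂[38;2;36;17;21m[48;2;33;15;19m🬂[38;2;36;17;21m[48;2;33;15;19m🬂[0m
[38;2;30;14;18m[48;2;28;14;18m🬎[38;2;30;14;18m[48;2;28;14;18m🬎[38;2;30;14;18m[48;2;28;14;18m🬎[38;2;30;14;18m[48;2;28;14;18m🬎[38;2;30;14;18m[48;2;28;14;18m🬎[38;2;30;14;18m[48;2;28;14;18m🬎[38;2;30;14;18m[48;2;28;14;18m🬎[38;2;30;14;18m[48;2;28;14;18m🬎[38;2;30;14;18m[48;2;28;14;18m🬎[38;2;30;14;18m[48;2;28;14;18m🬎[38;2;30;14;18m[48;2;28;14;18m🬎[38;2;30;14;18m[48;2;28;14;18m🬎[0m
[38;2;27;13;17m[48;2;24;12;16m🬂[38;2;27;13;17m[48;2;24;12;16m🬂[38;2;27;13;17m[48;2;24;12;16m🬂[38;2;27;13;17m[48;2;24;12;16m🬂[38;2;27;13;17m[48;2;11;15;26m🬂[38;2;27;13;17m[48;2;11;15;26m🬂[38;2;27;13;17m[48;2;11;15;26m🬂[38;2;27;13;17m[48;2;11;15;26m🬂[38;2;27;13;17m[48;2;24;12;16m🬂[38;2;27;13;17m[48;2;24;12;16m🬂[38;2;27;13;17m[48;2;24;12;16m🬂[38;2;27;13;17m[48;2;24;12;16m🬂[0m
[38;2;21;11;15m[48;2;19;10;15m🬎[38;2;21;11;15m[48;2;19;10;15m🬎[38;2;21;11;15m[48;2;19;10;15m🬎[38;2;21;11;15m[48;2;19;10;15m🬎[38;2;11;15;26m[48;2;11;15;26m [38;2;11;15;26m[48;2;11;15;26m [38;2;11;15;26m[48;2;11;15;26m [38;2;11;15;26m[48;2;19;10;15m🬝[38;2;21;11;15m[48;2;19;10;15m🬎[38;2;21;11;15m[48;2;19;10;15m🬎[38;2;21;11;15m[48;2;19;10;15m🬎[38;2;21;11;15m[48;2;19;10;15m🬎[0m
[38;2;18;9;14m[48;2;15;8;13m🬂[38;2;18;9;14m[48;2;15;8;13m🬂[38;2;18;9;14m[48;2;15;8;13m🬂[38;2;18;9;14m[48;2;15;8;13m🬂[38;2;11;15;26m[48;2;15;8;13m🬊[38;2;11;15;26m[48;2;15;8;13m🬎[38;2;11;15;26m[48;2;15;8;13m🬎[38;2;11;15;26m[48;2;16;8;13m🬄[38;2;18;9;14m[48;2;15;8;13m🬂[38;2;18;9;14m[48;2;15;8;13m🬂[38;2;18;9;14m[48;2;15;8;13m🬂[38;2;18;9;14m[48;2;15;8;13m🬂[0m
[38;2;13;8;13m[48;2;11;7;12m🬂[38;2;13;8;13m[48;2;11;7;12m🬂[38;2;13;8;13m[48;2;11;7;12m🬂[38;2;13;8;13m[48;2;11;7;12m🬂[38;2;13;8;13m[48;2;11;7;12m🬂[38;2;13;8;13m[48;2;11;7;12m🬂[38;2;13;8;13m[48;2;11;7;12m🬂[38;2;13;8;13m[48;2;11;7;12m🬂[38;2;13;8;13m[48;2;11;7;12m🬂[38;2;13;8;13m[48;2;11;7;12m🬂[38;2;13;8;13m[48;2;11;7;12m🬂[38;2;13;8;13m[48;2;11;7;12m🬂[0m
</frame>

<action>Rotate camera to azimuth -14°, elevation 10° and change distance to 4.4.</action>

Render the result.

<frame>
[38;2;36;17;21m[48;2;33;15;19m🬂[38;2;36;17;21m[48;2;33;15;19m🬂[38;2;36;17;21m[48;2;33;15;19m🬂[38;2;36;17;21m[48;2;33;15;19m🬂[38;2;36;17;21m[48;2;33;15;19m🬂[38;2;36;17;21m[48;2;33;15;19m🬂[38;2;36;17;21m[48;2;33;15;19m🬂[38;2;36;17;21m[48;2;33;15;19m🬂[38;2;36;17;21m[48;2;33;15;19m🬂[38;2;36;17;21m[48;2;33;15;19m🬂[38;2;36;17;21m[48;2;33;15;19m🬂[38;2;36;17;21m[48;2;33;15;19m🬂[0m
[38;2;30;14;18m[48;2;28;14;18m🬎[38;2;30;14;18m[48;2;28;14;18m🬎[38;2;30;14;18m[48;2;28;14;18m🬎[38;2;11;15;26m[48;2;11;15;26m [38;2;11;15;26m[48;2;11;15;26m [38;2;11;15;26m[48;2;11;15;26m [38;2;11;15;26m[48;2;11;15;26m [38;2;11;15;26m[48;2;11;15;26m [38;2;11;15;26m[48;2;11;15;26m [38;2;31;15;19m[48;2;11;15;26m🬂[38;2;30;14;18m[48;2;11;15;26m🬡[38;2;30;14;18m[48;2;28;14;18m🬎[0m
[38;2;27;13;17m[48;2;24;12;16m🬂[38;2;27;13;17m[48;2;24;12;16m🬂[38;2;27;13;17m[48;2;24;12;16m🬂[38;2;11;15;26m[48;2;11;15;26m [38;2;11;15;26m[48;2;11;15;26m [38;2;11;15;26m[48;2;11;15;26m [38;2;11;15;26m[48;2;11;15;26m [38;2;11;15;26m[48;2;11;15;26m [38;2;11;15;26m[48;2;11;15;26m [38;2;11;15;26m[48;2;11;15;26m [38;2;11;15;26m[48;2;25;12;16m▌[38;2;27;13;17m[48;2;24;12;16m🬂[0m
[38;2;21;11;15m[48;2;19;10;15m🬎[38;2;21;11;15m[48;2;19;10;15m🬎[38;2;21;11;15m[48;2;19;10;15m🬎[38;2;11;15;26m[48;2;11;15;26m [38;2;11;15;26m[48;2;11;15;26m [38;2;11;15;26m[48;2;11;15;26m [38;2;11;15;26m[48;2;11;15;26m [38;2;11;15;26m[48;2;11;15;26m [38;2;11;15;26m[48;2;11;15;26m [38;2;11;15;26m[48;2;11;15;26m [38;2;11;15;26m[48;2;20;10;15m▌[38;2;21;11;15m[48;2;19;10;15m🬎[0m
[38;2;18;9;14m[48;2;15;8;13m🬂[38;2;18;9;14m[48;2;15;8;13m🬂[38;2;18;9;14m[48;2;15;8;13m🬂[38;2;11;15;26m[48;2;15;8;13m🬬[38;2;11;15;26m[48;2;11;15;26m [38;2;11;15;26m[48;2;11;15;26m [38;2;11;15;26m[48;2;11;15;26m [38;2;11;15;26m[48;2;11;15;26m [38;2;11;15;26m[48;2;11;15;26m [38;2;11;15;26m[48;2;11;15;26m [38;2;11;15;26m[48;2;16;8;13m🬄[38;2;18;9;14m[48;2;15;8;13m🬂[0m
[38;2;13;8;13m[48;2;11;7;12m🬂[38;2;13;8;13m[48;2;11;7;12m🬂[38;2;13;8;13m[48;2;11;7;12m🬂[38;2;11;15;26m[48;2;12;7;12m▐[38;2;11;15;26m[48;2;11;15;26m [38;2;11;15;26m[48;2;11;15;26m [38;2;11;15;26m[48;2;11;7;12m🬝[38;2;11;15;26m[48;2;11;7;12m🬎[38;2;11;15;26m[48;2;11;7;12m🬎[38;2;11;15;26m[48;2;11;7;12m🬂[38;2;13;8;13m[48;2;11;7;12m🬂[38;2;13;8;13m[48;2;11;7;12m🬂[0m
</frame>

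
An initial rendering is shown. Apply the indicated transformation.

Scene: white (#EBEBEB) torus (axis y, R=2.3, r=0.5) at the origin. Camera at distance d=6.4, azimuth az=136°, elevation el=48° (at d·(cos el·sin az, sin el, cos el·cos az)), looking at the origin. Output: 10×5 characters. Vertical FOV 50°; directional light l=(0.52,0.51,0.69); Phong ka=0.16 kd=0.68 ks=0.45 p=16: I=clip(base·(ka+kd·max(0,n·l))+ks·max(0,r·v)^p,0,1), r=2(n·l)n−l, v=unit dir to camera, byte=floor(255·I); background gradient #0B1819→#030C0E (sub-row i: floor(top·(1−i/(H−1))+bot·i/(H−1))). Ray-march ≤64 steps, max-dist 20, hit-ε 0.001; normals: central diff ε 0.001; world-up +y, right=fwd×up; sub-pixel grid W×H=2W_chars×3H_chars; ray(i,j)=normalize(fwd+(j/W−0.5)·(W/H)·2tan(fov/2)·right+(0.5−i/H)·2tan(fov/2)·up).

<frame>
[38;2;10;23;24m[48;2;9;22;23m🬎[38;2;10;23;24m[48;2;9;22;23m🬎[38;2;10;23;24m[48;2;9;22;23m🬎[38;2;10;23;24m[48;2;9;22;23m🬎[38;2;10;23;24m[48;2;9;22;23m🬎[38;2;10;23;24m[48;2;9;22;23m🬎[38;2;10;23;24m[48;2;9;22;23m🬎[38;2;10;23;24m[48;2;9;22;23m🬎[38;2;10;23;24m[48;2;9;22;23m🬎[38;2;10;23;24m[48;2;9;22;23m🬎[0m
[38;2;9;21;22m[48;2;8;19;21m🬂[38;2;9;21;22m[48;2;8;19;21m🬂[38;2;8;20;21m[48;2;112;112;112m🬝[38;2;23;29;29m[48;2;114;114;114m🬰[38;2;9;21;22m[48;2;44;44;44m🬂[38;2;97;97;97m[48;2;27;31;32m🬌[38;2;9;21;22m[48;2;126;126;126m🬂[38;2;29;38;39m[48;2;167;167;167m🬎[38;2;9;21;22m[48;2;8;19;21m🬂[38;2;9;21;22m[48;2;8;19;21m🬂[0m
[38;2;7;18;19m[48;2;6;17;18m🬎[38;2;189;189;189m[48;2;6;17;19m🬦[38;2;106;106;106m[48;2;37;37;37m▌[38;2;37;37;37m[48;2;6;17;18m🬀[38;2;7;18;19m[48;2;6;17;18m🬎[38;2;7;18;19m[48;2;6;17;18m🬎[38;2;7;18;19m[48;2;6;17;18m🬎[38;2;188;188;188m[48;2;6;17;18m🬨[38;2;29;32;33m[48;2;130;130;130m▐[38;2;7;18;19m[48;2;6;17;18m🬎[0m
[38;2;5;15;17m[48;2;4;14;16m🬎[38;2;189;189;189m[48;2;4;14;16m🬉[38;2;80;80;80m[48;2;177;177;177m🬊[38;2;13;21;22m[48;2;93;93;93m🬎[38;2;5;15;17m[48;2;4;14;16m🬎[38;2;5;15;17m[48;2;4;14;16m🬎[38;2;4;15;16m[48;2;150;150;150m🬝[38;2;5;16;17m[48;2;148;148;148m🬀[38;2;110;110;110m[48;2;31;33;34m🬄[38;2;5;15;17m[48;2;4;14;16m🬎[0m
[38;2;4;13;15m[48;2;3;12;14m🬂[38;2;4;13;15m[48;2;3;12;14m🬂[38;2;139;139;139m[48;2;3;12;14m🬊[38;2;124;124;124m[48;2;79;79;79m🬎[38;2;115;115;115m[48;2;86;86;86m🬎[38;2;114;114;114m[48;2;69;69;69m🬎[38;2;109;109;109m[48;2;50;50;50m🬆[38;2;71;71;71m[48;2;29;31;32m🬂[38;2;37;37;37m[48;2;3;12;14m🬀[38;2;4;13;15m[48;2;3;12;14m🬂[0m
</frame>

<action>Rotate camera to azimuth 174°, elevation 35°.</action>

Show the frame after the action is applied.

<frame>
[38;2;10;23;24m[48;2;9;22;23m🬎[38;2;10;23;24m[48;2;9;22;23m🬎[38;2;10;23;24m[48;2;9;22;23m🬎[38;2;10;23;24m[48;2;9;22;23m🬎[38;2;10;23;24m[48;2;9;22;23m🬎[38;2;10;23;24m[48;2;9;22;23m🬎[38;2;10;23;24m[48;2;9;22;23m🬎[38;2;10;23;24m[48;2;9;22;23m🬎[38;2;10;23;24m[48;2;9;22;23m🬎[38;2;10;23;24m[48;2;9;22;23m🬎[0m
[38;2;9;21;22m[48;2;8;19;21m🬂[38;2;9;21;22m[48;2;8;19;21m🬂[38;2;9;21;22m[48;2;8;19;21m🬂[38;2;14;23;24m[48;2;84;84;84m🬬[38;2;20;27;27m[48;2;142;142;142m🬴[38;2;23;29;29m[48;2;130;130;130m🬰[38;2;17;26;27m[48;2;101;101;101m🬝[38;2;125;125;125m[48;2;8;20;21m🬏[38;2;9;21;22m[48;2;8;19;21m🬂[38;2;9;21;22m[48;2;8;19;21m🬂[0m
[38;2;7;18;19m[48;2;6;17;18m🬎[38;2;6;17;19m[48;2;171;171;171m🬕[38;2;142;142;142m[48;2;46;46;46m▌[38;2;37;37;37m[48;2;6;17;18m🬆[38;2;37;37;37m[48;2;6;17;18m🬀[38;2;7;18;19m[48;2;6;17;18m🬎[38;2;41;41;41m[48;2;6;17;18m🬂[38;2;174;174;174m[48;2;38;44;44m🬨[38;2;33;36;37m[48;2;126;126;126m▐[38;2;7;18;19m[48;2;6;17;18m🬎[0m
[38;2;5;15;17m[48;2;4;14;16m🬎[38;2;112;112;112m[48;2;4;14;16m🬉[38;2;189;189;189m[48;2;95;95;95m🬈[38;2;5;16;17m[48;2;117;117;117m🬂[38;2;5;15;17m[48;2;116;116;116m🬎[38;2;5;15;17m[48;2;116;116;116m🬎[38;2;24;32;33m[48;2;135;135;135m🬥[38;2;32;36;36m[48;2;129;129;129m🬮[38;2;101;101;101m[48;2;31;33;33m🬀[38;2;5;15;17m[48;2;4;14;16m🬎[0m
[38;2;4;13;15m[48;2;3;12;14m🬂[38;2;4;13;15m[48;2;3;12;14m🬂[38;2;37;37;37m[48;2;3;12;14m🬂[38;2;41;41;41m[48;2;3;12;14m🬎[38;2;43;43;43m[48;2;3;12;14m🬬[38;2;50;50;50m[48;2;38;38;38m🬀[38;2;37;37;37m[48;2;3;12;14m🬎[38;2;37;37;37m[48;2;3;12;14m🬆[38;2;37;37;37m[48;2;3;12;14m🬀[38;2;4;13;15m[48;2;3;12;14m🬂[0m
</frame>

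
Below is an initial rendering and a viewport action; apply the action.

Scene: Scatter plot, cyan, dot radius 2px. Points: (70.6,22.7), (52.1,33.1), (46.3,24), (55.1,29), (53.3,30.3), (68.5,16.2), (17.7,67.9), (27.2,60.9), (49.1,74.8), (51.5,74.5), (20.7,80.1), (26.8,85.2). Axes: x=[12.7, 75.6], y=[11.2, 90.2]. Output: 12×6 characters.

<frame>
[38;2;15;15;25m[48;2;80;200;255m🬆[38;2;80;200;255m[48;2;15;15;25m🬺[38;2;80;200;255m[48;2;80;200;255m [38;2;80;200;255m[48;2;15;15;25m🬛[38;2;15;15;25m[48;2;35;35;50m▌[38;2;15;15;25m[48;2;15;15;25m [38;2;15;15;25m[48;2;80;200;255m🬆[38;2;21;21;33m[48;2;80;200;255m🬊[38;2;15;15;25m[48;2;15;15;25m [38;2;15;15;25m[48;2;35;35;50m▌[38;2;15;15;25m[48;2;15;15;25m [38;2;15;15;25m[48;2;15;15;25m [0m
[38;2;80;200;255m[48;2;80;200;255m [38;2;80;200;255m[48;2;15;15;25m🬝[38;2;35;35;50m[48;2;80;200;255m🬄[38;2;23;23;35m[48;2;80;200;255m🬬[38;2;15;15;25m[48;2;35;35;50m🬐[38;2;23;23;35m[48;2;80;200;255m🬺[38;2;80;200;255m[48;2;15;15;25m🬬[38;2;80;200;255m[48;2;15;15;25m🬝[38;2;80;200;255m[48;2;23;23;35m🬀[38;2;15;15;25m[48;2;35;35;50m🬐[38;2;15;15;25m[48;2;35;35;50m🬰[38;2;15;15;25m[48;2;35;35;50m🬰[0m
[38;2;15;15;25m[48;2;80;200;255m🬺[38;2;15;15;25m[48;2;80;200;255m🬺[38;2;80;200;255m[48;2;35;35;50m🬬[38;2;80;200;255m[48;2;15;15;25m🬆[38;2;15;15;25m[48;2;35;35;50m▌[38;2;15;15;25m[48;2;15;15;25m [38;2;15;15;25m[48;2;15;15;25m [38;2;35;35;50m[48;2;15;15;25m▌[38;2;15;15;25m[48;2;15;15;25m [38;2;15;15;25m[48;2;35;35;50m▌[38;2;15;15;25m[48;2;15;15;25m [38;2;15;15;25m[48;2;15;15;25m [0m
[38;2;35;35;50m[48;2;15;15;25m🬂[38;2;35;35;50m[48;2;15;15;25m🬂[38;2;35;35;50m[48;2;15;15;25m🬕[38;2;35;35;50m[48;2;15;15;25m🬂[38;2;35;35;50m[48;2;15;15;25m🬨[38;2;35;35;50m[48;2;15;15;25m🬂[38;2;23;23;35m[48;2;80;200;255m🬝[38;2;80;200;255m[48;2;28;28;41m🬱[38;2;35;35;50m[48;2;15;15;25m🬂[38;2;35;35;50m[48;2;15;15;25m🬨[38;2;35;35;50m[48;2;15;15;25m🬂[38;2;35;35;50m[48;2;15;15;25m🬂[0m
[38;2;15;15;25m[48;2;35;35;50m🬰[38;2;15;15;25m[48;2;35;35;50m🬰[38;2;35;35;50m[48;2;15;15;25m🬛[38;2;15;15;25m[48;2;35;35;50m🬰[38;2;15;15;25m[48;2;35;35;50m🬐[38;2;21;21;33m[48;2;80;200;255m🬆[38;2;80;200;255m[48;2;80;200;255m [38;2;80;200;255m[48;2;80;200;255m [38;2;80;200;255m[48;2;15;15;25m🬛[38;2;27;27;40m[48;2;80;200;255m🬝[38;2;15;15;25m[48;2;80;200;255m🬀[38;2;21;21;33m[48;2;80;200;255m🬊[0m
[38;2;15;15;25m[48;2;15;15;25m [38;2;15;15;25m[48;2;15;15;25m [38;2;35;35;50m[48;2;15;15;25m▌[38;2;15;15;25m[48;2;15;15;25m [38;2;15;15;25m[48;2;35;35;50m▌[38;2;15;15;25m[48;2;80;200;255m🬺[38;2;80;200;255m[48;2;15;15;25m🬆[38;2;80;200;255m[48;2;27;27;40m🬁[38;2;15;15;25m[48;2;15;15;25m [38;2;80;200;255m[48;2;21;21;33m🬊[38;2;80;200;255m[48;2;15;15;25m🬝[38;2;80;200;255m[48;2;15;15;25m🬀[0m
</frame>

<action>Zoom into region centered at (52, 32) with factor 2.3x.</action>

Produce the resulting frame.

<frame>
[38;2;15;15;25m[48;2;15;15;25m [38;2;15;15;25m[48;2;15;15;25m [38;2;35;35;50m[48;2;15;15;25m▌[38;2;15;15;25m[48;2;15;15;25m [38;2;15;15;25m[48;2;35;35;50m▌[38;2;15;15;25m[48;2;15;15;25m [38;2;15;15;25m[48;2;15;15;25m [38;2;35;35;50m[48;2;15;15;25m▌[38;2;15;15;25m[48;2;15;15;25m [38;2;15;15;25m[48;2;35;35;50m▌[38;2;15;15;25m[48;2;15;15;25m [38;2;15;15;25m[48;2;15;15;25m [0m
[38;2;15;15;25m[48;2;35;35;50m🬰[38;2;15;15;25m[48;2;35;35;50m🬰[38;2;35;35;50m[48;2;15;15;25m🬛[38;2;15;15;25m[48;2;35;35;50m🬰[38;2;15;15;25m[48;2;35;35;50m🬐[38;2;23;23;35m[48;2;80;200;255m🬝[38;2;15;15;25m[48;2;35;35;50m🬰[38;2;35;35;50m[48;2;15;15;25m🬛[38;2;15;15;25m[48;2;35;35;50m🬰[38;2;15;15;25m[48;2;35;35;50m🬐[38;2;15;15;25m[48;2;35;35;50m🬰[38;2;15;15;25m[48;2;35;35;50m🬰[0m
[38;2;15;15;25m[48;2;15;15;25m [38;2;15;15;25m[48;2;15;15;25m [38;2;35;35;50m[48;2;15;15;25m▌[38;2;15;15;25m[48;2;15;15;25m [38;2;23;23;35m[48;2;80;200;255m🬴[38;2;80;200;255m[48;2;80;200;255m [38;2;80;200;255m[48;2;15;15;25m🬺[38;2;21;21;33m[48;2;80;200;255m🬊[38;2;15;15;25m[48;2;15;15;25m [38;2;15;15;25m[48;2;35;35;50m▌[38;2;15;15;25m[48;2;15;15;25m [38;2;15;15;25m[48;2;15;15;25m [0m
[38;2;35;35;50m[48;2;15;15;25m🬂[38;2;35;35;50m[48;2;15;15;25m🬂[38;2;31;31;45m[48;2;80;200;255m🬝[38;2;80;200;255m[48;2;28;28;41m🬱[38;2;35;35;50m[48;2;15;15;25m🬨[38;2;80;200;255m[48;2;15;15;25m🬊[38;2;80;200;255m[48;2;15;15;25m🬝[38;2;80;200;255m[48;2;15;15;25m🬝[38;2;80;200;255m[48;2;19;19;30m🬀[38;2;35;35;50m[48;2;15;15;25m🬨[38;2;35;35;50m[48;2;15;15;25m🬂[38;2;35;35;50m[48;2;15;15;25m🬂[0m
[38;2;15;15;25m[48;2;35;35;50m🬰[38;2;15;15;25m[48;2;35;35;50m🬰[38;2;80;200;255m[48;2;28;28;41m🬊[38;2;80;200;255m[48;2;15;15;25m🬝[38;2;80;200;255m[48;2;31;31;45m🬀[38;2;15;15;25m[48;2;35;35;50m🬰[38;2;15;15;25m[48;2;35;35;50m🬰[38;2;35;35;50m[48;2;15;15;25m🬛[38;2;15;15;25m[48;2;35;35;50m🬰[38;2;15;15;25m[48;2;35;35;50m🬐[38;2;15;15;25m[48;2;35;35;50m🬰[38;2;15;15;25m[48;2;35;35;50m🬰[0m
[38;2;15;15;25m[48;2;15;15;25m [38;2;15;15;25m[48;2;15;15;25m [38;2;35;35;50m[48;2;15;15;25m▌[38;2;15;15;25m[48;2;15;15;25m [38;2;15;15;25m[48;2;35;35;50m▌[38;2;15;15;25m[48;2;15;15;25m [38;2;15;15;25m[48;2;15;15;25m [38;2;35;35;50m[48;2;15;15;25m▌[38;2;15;15;25m[48;2;15;15;25m [38;2;15;15;25m[48;2;35;35;50m▌[38;2;15;15;25m[48;2;15;15;25m [38;2;15;15;25m[48;2;15;15;25m [0m
</frame>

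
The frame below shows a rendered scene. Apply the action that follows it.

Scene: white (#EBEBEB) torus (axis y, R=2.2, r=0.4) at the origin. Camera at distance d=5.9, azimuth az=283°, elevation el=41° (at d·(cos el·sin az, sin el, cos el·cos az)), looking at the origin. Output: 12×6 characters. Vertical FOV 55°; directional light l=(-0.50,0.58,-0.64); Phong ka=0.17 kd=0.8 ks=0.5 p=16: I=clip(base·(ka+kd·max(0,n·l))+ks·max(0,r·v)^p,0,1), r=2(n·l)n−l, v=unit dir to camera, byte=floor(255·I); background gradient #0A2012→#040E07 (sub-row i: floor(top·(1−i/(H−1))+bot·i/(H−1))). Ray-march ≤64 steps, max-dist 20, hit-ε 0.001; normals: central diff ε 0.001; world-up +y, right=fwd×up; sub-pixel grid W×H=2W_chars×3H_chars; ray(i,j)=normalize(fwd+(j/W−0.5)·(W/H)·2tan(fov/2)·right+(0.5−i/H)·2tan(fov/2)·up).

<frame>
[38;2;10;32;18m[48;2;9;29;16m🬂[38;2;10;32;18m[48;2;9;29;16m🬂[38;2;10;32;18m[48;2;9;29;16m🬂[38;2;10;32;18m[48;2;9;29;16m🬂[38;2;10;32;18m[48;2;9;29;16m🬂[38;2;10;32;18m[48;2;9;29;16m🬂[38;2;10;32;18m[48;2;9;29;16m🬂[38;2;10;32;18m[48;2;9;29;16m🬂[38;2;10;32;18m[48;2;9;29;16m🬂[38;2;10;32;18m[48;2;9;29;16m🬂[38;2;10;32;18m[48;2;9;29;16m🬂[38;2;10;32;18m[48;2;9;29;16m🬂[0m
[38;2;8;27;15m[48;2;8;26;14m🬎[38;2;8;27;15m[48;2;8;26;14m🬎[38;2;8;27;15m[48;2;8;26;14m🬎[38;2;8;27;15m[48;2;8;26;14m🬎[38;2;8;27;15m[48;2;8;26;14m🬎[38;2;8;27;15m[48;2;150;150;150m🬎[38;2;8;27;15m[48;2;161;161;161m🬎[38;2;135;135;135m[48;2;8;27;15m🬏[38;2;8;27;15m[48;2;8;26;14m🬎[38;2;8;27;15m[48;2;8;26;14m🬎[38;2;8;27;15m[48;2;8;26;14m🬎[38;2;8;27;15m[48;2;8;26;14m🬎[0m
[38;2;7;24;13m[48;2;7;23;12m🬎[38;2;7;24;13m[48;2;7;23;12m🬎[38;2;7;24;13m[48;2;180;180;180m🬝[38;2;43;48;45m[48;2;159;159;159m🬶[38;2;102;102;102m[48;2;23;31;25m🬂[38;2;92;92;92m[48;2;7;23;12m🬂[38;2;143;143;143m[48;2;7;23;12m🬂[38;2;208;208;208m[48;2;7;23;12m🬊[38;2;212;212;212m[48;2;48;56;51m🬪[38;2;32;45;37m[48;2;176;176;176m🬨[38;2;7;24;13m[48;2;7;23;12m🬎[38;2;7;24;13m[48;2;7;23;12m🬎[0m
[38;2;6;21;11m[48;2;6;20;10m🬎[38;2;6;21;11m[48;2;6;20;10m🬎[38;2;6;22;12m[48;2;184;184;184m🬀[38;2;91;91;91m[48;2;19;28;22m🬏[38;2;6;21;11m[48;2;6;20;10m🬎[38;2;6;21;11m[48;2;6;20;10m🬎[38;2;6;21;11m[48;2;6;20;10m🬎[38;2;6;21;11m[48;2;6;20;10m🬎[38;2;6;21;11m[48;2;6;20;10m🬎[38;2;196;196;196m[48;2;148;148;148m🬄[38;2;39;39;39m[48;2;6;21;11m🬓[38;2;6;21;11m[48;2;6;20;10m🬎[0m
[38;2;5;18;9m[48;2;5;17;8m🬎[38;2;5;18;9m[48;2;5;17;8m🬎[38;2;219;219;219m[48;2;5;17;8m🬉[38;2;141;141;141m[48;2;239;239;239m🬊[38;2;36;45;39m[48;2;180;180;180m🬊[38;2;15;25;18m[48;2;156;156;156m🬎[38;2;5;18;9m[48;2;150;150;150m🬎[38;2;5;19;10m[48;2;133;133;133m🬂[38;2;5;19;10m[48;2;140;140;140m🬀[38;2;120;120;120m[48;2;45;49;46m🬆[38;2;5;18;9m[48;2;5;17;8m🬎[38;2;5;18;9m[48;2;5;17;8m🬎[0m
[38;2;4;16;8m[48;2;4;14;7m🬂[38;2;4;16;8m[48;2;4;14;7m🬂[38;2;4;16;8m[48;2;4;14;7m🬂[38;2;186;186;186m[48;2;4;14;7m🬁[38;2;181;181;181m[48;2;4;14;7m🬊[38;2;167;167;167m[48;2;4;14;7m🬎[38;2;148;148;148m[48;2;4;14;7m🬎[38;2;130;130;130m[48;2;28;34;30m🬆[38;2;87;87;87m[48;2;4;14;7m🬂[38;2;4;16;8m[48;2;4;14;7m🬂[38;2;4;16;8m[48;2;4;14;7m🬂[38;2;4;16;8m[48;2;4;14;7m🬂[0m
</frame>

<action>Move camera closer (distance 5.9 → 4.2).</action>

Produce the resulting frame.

<frame>
[38;2;10;32;18m[48;2;9;29;16m🬂[38;2;10;32;18m[48;2;9;29;16m🬂[38;2;10;32;18m[48;2;9;29;16m🬂[38;2;10;32;18m[48;2;9;29;16m🬂[38;2;10;32;18m[48;2;9;29;16m🬂[38;2;10;32;18m[48;2;9;29;16m🬂[38;2;10;32;18m[48;2;9;29;16m🬂[38;2;10;32;18m[48;2;9;29;16m🬂[38;2;10;32;18m[48;2;9;29;16m🬂[38;2;10;32;18m[48;2;9;29;16m🬂[38;2;10;32;18m[48;2;9;29;16m🬂[38;2;10;32;18m[48;2;9;29;16m🬂[0m
[38;2;8;27;15m[48;2;8;26;14m🬎[38;2;8;27;15m[48;2;8;26;14m🬎[38;2;8;27;15m[48;2;8;26;14m🬎[38;2;8;27;15m[48;2;119;119;119m🬎[38;2;8;28;16m[48;2;118;118;118m🬂[38;2;8;28;16m[48;2;127;127;127m🬂[38;2;8;28;16m[48;2;157;157;157m🬂[38;2;8;28;16m[48;2;196;196;196m🬂[38;2;32;47;38m[48;2;231;231;231m🬎[38;2;174;174;174m[48;2;8;27;15m🬏[38;2;8;27;15m[48;2;8;26;14m🬎[38;2;8;27;15m[48;2;8;26;14m🬎[0m
[38;2;7;24;13m[48;2;7;23;12m🬎[38;2;25;38;30m[48;2;149;149;149m🬥[38;2;148;148;148m[48;2;55;55;55m🬀[38;2;40;40;40m[48;2;7;23;12m🬎[38;2;39;39;39m[48;2;7;23;12m🬂[38;2;39;39;39m[48;2;7;23;12m🬀[38;2;7;24;13m[48;2;7;23;12m🬎[38;2;137;137;137m[48;2;20;33;24m🬁[38;2;184;184;184m[48;2;7;23;12m🬊[38;2;216;216;216m[48;2;7;23;12m🬬[38;2;7;25;14m[48;2;185;185;185m🬁[38;2;139;139;139m[48;2;7;24;13m🬏[0m
[38;2;6;21;11m[48;2;191;191;191m🬄[38;2;111;111;111m[48;2;39;39;39m▌[38;2;39;39;39m[48;2;6;21;11m▌[38;2;6;21;11m[48;2;6;20;10m🬎[38;2;6;21;11m[48;2;6;20;10m🬎[38;2;6;21;11m[48;2;6;20;10m🬎[38;2;6;21;11m[48;2;6;20;10m🬎[38;2;6;21;11m[48;2;6;20;10m🬎[38;2;6;21;11m[48;2;6;20;10m🬎[38;2;6;21;11m[48;2;6;20;10m🬎[38;2;199;199;199m[48;2;175;175;175m🬊[38;2;117;117;117m[48;2;169;169;169m▐[0m
[38;2;185;185;185m[48;2;220;220;220m🬉[38;2;78;78;78m[48;2;144;144;144m🬉[38;2;26;31;28m[48;2;95;95;95m🬬[38;2;5;18;9m[48;2;5;17;8m🬎[38;2;5;18;9m[48;2;5;17;8m🬎[38;2;5;18;9m[48;2;5;17;8m🬎[38;2;5;18;9m[48;2;5;17;8m🬎[38;2;5;18;9m[48;2;5;17;8m🬎[38;2;5;18;9m[48;2;5;17;8m🬎[38;2;5;18;9m[48;2;142;142;142m🬝[38;2;170;170;170m[48;2;156;156;156m🬁[38;2;149;149;149m[48;2;121;121;121m▌[0m
[38;2;218;218;218m[48;2;4;14;7m🬉[38;2;168;168;168m[48;2;239;239;239m🬁[38;2;144;144;144m[48;2;230;230;230m🬎[38;2;58;58;58m[48;2;141;141;141m🬂[38;2;4;16;8m[48;2;115;115;115m🬂[38;2;24;32;27m[48;2;111;111;111m🬊[38;2;25;33;27m[48;2;115;115;115m🬆[38;2;4;16;8m[48;2;123;123;123m🬂[38;2;4;16;8m[48;2;136;136;136m🬀[38;2;137;137;137m[48;2;147;147;147m🬀[38;2;143;143;143m[48;2;126;126;126m🬕[38;2;99;99;99m[48;2;4;14;7m🬝[0m
</frame>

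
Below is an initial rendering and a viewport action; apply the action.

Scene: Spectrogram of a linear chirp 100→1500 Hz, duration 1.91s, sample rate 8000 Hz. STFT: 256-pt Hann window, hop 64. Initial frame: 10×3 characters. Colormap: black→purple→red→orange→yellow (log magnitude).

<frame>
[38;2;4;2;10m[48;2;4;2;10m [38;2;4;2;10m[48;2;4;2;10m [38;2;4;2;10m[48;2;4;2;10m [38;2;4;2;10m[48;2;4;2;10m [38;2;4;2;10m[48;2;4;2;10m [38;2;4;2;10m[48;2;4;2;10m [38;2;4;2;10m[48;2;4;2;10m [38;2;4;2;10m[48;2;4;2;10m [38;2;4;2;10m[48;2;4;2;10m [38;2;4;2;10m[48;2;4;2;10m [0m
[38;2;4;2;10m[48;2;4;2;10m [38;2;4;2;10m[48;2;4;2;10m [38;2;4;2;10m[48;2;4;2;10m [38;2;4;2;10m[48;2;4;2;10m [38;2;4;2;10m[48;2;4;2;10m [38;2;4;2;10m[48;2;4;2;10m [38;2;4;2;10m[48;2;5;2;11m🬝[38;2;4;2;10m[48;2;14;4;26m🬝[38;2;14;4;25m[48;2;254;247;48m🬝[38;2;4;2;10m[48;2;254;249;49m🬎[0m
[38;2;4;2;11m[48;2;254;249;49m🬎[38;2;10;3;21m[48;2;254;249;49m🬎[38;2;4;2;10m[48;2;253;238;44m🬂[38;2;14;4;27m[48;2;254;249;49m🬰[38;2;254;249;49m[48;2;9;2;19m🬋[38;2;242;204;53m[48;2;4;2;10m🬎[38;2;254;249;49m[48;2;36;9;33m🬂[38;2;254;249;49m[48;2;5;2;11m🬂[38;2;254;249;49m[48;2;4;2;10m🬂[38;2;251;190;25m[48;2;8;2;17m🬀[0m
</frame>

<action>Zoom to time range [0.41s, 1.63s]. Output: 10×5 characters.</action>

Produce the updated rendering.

<frame>
[38;2;4;2;10m[48;2;4;2;10m [38;2;4;2;10m[48;2;4;2;10m [38;2;4;2;10m[48;2;4;2;10m [38;2;4;2;10m[48;2;4;2;10m [38;2;4;2;10m[48;2;4;2;10m [38;2;4;2;10m[48;2;4;2;10m [38;2;4;2;10m[48;2;4;2;10m [38;2;4;2;10m[48;2;4;2;10m [38;2;4;2;10m[48;2;4;2;10m [38;2;4;2;10m[48;2;4;2;10m [0m
[38;2;4;2;10m[48;2;4;2;10m [38;2;4;2;10m[48;2;4;2;10m [38;2;4;2;10m[48;2;4;2;10m [38;2;4;2;10m[48;2;4;2;10m [38;2;4;2;10m[48;2;4;2;10m [38;2;4;2;10m[48;2;4;2;10m [38;2;4;2;10m[48;2;4;2;10m [38;2;4;2;10m[48;2;4;2;10m [38;2;4;2;10m[48;2;4;2;10m [38;2;4;2;10m[48;2;4;2;10m [0m
[38;2;4;2;10m[48;2;4;2;10m [38;2;4;2;10m[48;2;4;2;10m [38;2;4;2;10m[48;2;4;2;10m [38;2;4;2;10m[48;2;4;2;10m [38;2;4;2;10m[48;2;4;2;10m [38;2;4;2;10m[48;2;4;2;10m [38;2;4;2;10m[48;2;4;2;10m [38;2;4;2;10m[48;2;4;2;10m [38;2;4;2;10m[48;2;4;2;10m [38;2;4;2;10m[48;2;4;2;11m🬝[0m
[38;2;4;2;10m[48;2;4;2;11m🬝[38;2;4;2;10m[48;2;6;2;13m🬝[38;2;4;2;11m[48;2;10;3;21m🬝[38;2;8;2;17m[48;2;92;22;87m🬝[38;2;4;2;10m[48;2;253;238;44m🬎[38;2;5;2;13m[48;2;254;249;49m🬎[38;2;15;4;29m[48;2;254;249;49m🬎[38;2;5;2;11m[48;2;253;227;40m🬂[38;2;19;5;36m[48;2;249;210;40m🬡[38;2;254;249;49m[48;2;27;6;41m🬋[0m
[38;2;254;249;49m[48;2;24;6;39m🬋[38;2;253;236;44m[48;2;5;2;11m🬎[38;2;237;186;57m[48;2;10;3;21m🬆[38;2;254;249;49m[48;2;7;2;15m🬂[38;2;253;239;45m[48;2;4;2;11m🬂[38;2;68;16;88m[48;2;8;2;17m🬀[38;2;11;3;22m[48;2;4;2;11m🬀[38;2;6;2;13m[48;2;4;2;10m🬀[38;2;4;2;11m[48;2;4;2;10m🬀[38;2;4;2;10m[48;2;4;2;10m [0m
</frame>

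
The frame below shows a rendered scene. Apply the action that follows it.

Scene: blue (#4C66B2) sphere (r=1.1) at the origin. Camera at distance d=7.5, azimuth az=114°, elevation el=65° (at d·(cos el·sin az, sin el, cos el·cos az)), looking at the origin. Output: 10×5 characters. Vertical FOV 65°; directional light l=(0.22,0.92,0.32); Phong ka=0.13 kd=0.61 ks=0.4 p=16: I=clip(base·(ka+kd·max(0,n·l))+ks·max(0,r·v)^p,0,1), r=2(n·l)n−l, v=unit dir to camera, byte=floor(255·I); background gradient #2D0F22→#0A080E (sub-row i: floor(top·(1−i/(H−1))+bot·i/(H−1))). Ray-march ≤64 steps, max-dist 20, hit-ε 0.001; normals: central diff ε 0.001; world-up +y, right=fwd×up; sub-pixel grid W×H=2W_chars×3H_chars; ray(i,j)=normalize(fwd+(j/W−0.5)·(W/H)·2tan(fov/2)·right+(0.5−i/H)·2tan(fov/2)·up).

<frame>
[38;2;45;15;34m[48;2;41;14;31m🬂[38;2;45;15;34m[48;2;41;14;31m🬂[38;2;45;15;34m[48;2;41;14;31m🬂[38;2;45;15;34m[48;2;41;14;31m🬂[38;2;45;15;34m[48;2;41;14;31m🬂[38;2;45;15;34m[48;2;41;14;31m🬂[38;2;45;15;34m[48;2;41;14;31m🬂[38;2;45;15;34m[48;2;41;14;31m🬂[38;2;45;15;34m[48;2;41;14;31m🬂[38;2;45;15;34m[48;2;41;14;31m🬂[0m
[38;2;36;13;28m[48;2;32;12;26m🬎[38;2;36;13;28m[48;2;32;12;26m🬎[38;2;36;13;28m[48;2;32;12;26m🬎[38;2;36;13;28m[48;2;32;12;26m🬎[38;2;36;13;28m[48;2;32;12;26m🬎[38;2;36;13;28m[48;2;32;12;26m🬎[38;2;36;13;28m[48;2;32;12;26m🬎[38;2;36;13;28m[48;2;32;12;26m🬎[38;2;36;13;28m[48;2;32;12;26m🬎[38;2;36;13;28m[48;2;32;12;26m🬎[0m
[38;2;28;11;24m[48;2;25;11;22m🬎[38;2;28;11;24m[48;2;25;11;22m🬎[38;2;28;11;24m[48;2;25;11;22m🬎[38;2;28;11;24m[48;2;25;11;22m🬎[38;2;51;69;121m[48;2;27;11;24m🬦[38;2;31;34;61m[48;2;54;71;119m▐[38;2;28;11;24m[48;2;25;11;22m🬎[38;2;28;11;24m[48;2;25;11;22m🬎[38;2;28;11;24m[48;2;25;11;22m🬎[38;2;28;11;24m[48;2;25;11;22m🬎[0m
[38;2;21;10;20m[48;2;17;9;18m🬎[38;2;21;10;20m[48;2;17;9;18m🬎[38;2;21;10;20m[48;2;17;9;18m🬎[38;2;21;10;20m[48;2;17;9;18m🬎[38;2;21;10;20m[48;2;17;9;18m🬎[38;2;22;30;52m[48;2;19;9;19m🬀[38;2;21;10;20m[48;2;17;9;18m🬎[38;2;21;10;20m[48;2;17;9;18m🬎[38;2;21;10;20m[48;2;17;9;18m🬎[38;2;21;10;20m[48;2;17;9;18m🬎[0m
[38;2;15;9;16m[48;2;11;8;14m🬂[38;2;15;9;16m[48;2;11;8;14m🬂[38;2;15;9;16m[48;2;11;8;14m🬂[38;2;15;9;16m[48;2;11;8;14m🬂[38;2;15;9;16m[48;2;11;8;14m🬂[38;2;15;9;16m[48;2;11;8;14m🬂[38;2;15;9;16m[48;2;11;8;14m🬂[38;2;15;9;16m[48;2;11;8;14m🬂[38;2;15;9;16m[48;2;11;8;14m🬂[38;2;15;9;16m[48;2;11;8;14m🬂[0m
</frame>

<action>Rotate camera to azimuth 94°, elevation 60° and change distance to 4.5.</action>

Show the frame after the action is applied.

<frame>
[38;2;45;15;34m[48;2;41;14;31m🬂[38;2;45;15;34m[48;2;41;14;31m🬂[38;2;45;15;34m[48;2;41;14;31m🬂[38;2;45;15;34m[48;2;41;14;31m🬂[38;2;45;15;34m[48;2;41;14;31m🬂[38;2;45;15;34m[48;2;41;14;31m🬂[38;2;45;15;34m[48;2;41;14;31m🬂[38;2;45;15;34m[48;2;41;14;31m🬂[38;2;45;15;34m[48;2;41;14;31m🬂[38;2;45;15;34m[48;2;41;14;31m🬂[0m
[38;2;36;13;28m[48;2;32;12;26m🬎[38;2;36;13;28m[48;2;32;12;26m🬎[38;2;36;13;28m[48;2;32;12;26m🬎[38;2;36;13;28m[48;2;32;12;26m🬎[38;2;35;12;28m[48;2;49;66;115m🬝[38;2;36;13;28m[48;2;44;59;103m🬎[38;2;36;13;28m[48;2;32;12;26m🬎[38;2;36;13;28m[48;2;32;12;26m🬎[38;2;36;13;28m[48;2;32;12;26m🬎[38;2;36;13;28m[48;2;32;12;26m🬎[0m
[38;2;28;11;24m[48;2;25;11;22m🬎[38;2;28;11;24m[48;2;25;11;22m🬎[38;2;28;11;24m[48;2;25;11;22m🬎[38;2;28;11;24m[48;2;25;11;22m🬎[38;2;109;128;183m[48;2;53;71;125m🬇[38;2;91;109;162m[48;2;48;64;112m🬃[38;2;35;46;82m[48;2;27;11;23m▌[38;2;28;11;24m[48;2;25;11;22m🬎[38;2;28;11;24m[48;2;25;11;22m🬎[38;2;28;11;24m[48;2;25;11;22m🬎[0m
[38;2;21;10;20m[48;2;17;9;18m🬎[38;2;21;10;20m[48;2;17;9;18m🬎[38;2;21;10;20m[48;2;17;9;18m🬎[38;2;21;10;20m[48;2;17;9;18m🬎[38;2;38;51;90m[48;2;18;9;18m🬊[38;2;35;47;83m[48;2;18;15;27m🬆[38;2;23;32;55m[48;2;19;9;19m🬀[38;2;21;10;20m[48;2;17;9;18m🬎[38;2;21;10;20m[48;2;17;9;18m🬎[38;2;21;10;20m[48;2;17;9;18m🬎[0m
[38;2;15;9;16m[48;2;11;8;14m🬂[38;2;15;9;16m[48;2;11;8;14m🬂[38;2;15;9;16m[48;2;11;8;14m🬂[38;2;15;9;16m[48;2;11;8;14m🬂[38;2;15;9;16m[48;2;11;8;14m🬂[38;2;15;9;16m[48;2;11;8;14m🬂[38;2;15;9;16m[48;2;11;8;14m🬂[38;2;15;9;16m[48;2;11;8;14m🬂[38;2;15;9;16m[48;2;11;8;14m🬂[38;2;15;9;16m[48;2;11;8;14m🬂[0m
</frame>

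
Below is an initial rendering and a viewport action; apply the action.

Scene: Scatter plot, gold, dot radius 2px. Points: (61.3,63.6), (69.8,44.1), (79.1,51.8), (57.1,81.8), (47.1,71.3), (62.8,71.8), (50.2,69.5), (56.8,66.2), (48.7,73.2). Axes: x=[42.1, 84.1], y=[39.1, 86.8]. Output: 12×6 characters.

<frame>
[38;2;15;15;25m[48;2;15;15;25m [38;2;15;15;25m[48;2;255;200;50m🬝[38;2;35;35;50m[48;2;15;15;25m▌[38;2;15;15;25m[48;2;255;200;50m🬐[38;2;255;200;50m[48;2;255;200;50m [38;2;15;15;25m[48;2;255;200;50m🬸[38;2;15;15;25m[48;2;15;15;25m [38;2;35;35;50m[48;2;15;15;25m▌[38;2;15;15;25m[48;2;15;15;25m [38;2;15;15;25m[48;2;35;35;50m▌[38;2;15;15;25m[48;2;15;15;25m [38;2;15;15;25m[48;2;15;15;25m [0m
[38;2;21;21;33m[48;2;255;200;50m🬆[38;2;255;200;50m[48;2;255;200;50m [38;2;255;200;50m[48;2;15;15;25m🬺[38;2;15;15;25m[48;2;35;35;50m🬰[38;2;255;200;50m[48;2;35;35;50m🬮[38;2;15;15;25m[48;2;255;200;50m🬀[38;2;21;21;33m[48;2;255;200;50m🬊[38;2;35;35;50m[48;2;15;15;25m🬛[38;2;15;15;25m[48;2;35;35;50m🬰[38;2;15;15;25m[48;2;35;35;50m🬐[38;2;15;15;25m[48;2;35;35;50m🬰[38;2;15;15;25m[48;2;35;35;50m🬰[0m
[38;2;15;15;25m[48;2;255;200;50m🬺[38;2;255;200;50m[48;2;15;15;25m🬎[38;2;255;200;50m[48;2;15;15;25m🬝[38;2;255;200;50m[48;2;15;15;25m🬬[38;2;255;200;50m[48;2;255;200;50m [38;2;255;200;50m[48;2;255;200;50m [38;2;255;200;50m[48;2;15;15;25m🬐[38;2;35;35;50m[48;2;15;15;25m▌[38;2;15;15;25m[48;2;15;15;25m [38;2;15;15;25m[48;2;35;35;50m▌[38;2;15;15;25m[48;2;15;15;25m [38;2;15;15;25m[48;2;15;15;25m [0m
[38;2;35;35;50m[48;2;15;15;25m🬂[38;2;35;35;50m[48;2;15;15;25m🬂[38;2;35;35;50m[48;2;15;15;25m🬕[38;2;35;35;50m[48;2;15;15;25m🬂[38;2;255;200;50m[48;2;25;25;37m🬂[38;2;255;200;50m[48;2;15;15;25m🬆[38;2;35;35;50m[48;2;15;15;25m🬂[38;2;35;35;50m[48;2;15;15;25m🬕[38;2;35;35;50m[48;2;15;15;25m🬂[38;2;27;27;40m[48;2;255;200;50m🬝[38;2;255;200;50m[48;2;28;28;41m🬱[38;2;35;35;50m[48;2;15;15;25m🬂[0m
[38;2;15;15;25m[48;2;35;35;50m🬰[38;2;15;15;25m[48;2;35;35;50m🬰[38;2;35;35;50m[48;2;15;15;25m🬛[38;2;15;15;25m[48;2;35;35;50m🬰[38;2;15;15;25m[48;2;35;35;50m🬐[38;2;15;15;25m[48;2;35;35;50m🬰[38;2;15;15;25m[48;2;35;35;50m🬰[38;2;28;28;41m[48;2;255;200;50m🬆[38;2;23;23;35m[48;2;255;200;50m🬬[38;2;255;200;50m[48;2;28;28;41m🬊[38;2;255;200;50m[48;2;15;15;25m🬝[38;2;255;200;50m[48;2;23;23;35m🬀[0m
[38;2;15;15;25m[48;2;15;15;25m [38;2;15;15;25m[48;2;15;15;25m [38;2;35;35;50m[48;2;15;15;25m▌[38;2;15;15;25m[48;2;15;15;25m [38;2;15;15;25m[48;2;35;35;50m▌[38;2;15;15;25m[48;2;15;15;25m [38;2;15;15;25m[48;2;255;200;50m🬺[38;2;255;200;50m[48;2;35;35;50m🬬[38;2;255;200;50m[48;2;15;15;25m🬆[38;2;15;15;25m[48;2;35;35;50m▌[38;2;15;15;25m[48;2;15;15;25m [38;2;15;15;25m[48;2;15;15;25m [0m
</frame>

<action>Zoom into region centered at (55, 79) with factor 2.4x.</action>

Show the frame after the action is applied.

<frame>
[38;2;15;15;25m[48;2;15;15;25m [38;2;15;15;25m[48;2;15;15;25m [38;2;35;35;50m[48;2;15;15;25m▌[38;2;15;15;25m[48;2;15;15;25m [38;2;15;15;25m[48;2;35;35;50m▌[38;2;15;15;25m[48;2;15;15;25m [38;2;15;15;25m[48;2;15;15;25m [38;2;35;35;50m[48;2;15;15;25m▌[38;2;15;15;25m[48;2;15;15;25m [38;2;15;15;25m[48;2;35;35;50m▌[38;2;15;15;25m[48;2;15;15;25m [38;2;15;15;25m[48;2;15;15;25m [0m
[38;2;15;15;25m[48;2;35;35;50m🬰[38;2;15;15;25m[48;2;35;35;50m🬰[38;2;35;35;50m[48;2;15;15;25m🬛[38;2;15;15;25m[48;2;35;35;50m🬰[38;2;15;15;25m[48;2;35;35;50m🬐[38;2;15;15;25m[48;2;35;35;50m🬰[38;2;23;23;35m[48;2;255;200;50m🬝[38;2;28;28;41m[48;2;255;200;50m🬊[38;2;15;15;25m[48;2;35;35;50m🬰[38;2;15;15;25m[48;2;35;35;50m🬐[38;2;15;15;25m[48;2;35;35;50m🬰[38;2;15;15;25m[48;2;35;35;50m🬰[0m
[38;2;15;15;25m[48;2;15;15;25m [38;2;15;15;25m[48;2;15;15;25m [38;2;35;35;50m[48;2;15;15;25m▌[38;2;15;15;25m[48;2;15;15;25m [38;2;15;15;25m[48;2;35;35;50m▌[38;2;15;15;25m[48;2;15;15;25m [38;2;255;200;50m[48;2;15;15;25m🬊[38;2;255;200;50m[48;2;15;15;25m🬝[38;2;255;200;50m[48;2;15;15;25m🬀[38;2;15;15;25m[48;2;35;35;50m▌[38;2;15;15;25m[48;2;15;15;25m [38;2;15;15;25m[48;2;15;15;25m [0m
[38;2;35;35;50m[48;2;15;15;25m🬂[38;2;23;23;35m[48;2;255;200;50m🬝[38;2;35;35;50m[48;2;15;15;25m🬕[38;2;35;35;50m[48;2;15;15;25m🬂[38;2;35;35;50m[48;2;15;15;25m🬨[38;2;35;35;50m[48;2;15;15;25m🬂[38;2;35;35;50m[48;2;15;15;25m🬂[38;2;35;35;50m[48;2;15;15;25m🬕[38;2;35;35;50m[48;2;15;15;25m🬂[38;2;35;35;50m[48;2;15;15;25m🬨[38;2;35;35;50m[48;2;15;15;25m🬂[38;2;35;35;50m[48;2;15;15;25m🬂[0m
[38;2;21;21;33m[48;2;255;200;50m🬆[38;2;255;200;50m[48;2;255;200;50m [38;2;255;200;50m[48;2;15;15;25m🬺[38;2;15;15;25m[48;2;35;35;50m🬰[38;2;15;15;25m[48;2;35;35;50m🬐[38;2;15;15;25m[48;2;35;35;50m🬰[38;2;15;15;25m[48;2;35;35;50m🬰[38;2;35;35;50m[48;2;15;15;25m🬛[38;2;15;15;25m[48;2;35;35;50m🬰[38;2;27;27;40m[48;2;255;200;50m🬝[38;2;15;15;25m[48;2;255;200;50m🬀[38;2;21;21;33m[48;2;255;200;50m🬊[0m
[38;2;255;200;50m[48;2;15;15;25m🬬[38;2;255;200;50m[48;2;15;15;25m🬎[38;2;255;200;50m[48;2;255;200;50m [38;2;255;200;50m[48;2;15;15;25m🬛[38;2;15;15;25m[48;2;35;35;50m▌[38;2;15;15;25m[48;2;15;15;25m [38;2;15;15;25m[48;2;15;15;25m [38;2;35;35;50m[48;2;15;15;25m▌[38;2;15;15;25m[48;2;15;15;25m [38;2;15;15;25m[48;2;35;35;50m▌[38;2;255;200;50m[48;2;15;15;25m🬊[38;2;255;200;50m[48;2;15;15;25m🬀[0m
</frame>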